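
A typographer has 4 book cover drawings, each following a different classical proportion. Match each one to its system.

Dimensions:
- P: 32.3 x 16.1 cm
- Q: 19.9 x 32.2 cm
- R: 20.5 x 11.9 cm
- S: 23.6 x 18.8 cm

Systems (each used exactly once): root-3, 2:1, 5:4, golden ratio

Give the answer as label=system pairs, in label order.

P=2:1, Q=golden ratio, R=root-3, S=5:4

Ratios: P ≈ 2.006; Q ≈ 1.618; R ≈ 1.723; S ≈ 1.255.
Targets: root-3 ≈ 1.732; 2:1 ≈ 2.000; 5:4 ≈ 1.250; golden ratio ≈ 1.618.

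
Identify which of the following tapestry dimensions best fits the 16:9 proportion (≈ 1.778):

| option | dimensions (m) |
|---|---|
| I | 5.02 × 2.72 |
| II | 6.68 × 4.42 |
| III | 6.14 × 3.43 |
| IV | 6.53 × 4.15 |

III

Ratios (long/short): I ≈ 1.846; II ≈ 1.511; III ≈ 1.790; IV ≈ 1.573.
16:9 ≈ 1.778; option III is nearest (Δ 0.012).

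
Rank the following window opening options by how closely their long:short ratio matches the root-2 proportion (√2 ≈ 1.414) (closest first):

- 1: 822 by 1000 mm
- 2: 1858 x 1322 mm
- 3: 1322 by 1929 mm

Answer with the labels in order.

1: 1000/822 ≈ 1.217 → |1.217 − 1.414| = 0.197
2: 1858/1322 ≈ 1.405 → |1.405 − 1.414| = 0.009
3: 1929/1322 ≈ 1.459 → |1.459 − 1.414| = 0.045

2, 3, 1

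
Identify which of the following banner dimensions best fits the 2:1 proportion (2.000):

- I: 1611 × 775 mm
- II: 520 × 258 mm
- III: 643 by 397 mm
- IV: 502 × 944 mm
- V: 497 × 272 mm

II

Ratios (long/short): I ≈ 2.079; II ≈ 2.016; III ≈ 1.620; IV ≈ 1.880; V ≈ 1.827.
2:1 ≈ 2.000; option II is nearest (Δ 0.016).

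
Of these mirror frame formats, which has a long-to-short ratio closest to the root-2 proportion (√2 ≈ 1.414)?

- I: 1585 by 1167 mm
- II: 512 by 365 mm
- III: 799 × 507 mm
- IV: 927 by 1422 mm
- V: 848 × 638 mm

Ratios (long/short): I ≈ 1.358; II ≈ 1.403; III ≈ 1.576; IV ≈ 1.534; V ≈ 1.329.
root-2 ≈ 1.414; option II is nearest (Δ 0.011).

II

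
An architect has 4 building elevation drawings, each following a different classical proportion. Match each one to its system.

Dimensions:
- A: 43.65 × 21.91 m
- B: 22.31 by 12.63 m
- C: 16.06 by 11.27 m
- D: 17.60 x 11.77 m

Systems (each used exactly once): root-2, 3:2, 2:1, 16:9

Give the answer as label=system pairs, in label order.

A=2:1, B=16:9, C=root-2, D=3:2

A = 43.65/21.91 ≈ 1.992 → 2:1 (2.000)
B = 22.31/12.63 ≈ 1.766 → 16:9 (1.778)
C = 16.06/11.27 ≈ 1.425 → root-2 (1.414)
D = 17.60/11.77 ≈ 1.495 → 3:2 (1.500)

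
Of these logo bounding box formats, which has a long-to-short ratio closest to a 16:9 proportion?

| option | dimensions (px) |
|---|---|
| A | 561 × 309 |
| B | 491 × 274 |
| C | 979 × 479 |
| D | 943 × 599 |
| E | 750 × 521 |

Ratios (long/short): A ≈ 1.816; B ≈ 1.792; C ≈ 2.044; D ≈ 1.574; E ≈ 1.440.
16:9 ≈ 1.778; option B is nearest (Δ 0.014).

B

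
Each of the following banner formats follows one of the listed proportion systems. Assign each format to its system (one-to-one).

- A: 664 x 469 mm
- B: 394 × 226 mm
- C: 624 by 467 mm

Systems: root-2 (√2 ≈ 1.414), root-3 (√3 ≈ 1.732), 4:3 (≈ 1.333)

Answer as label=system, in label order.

Ratios: A ≈ 1.416; B ≈ 1.743; C ≈ 1.336.
Targets: root-2 ≈ 1.414; root-3 ≈ 1.732; 4:3 ≈ 1.333.

A=root-2, B=root-3, C=4:3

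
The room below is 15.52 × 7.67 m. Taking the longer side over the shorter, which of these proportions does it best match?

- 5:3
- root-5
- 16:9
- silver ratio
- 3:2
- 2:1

Ratio = 15.52 / 7.67 ≈ 2.023.
Distances: 5:3 1.667 (Δ 0.356); root-5 2.236 (Δ 0.213); 16:9 1.778 (Δ 0.245); silver ratio 2.414 (Δ 0.391); 3:2 1.500 (Δ 0.523); 2:1 2.000 (Δ 0.023).

2:1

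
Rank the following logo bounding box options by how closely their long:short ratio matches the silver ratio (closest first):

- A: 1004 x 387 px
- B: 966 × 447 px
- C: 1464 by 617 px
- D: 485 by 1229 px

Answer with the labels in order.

C, D, A, B

A: 1004/387 ≈ 2.594 → |2.594 − 2.414| = 0.180
B: 966/447 ≈ 2.161 → |2.161 − 2.414| = 0.253
C: 1464/617 ≈ 2.373 → |2.373 − 2.414| = 0.041
D: 1229/485 ≈ 2.534 → |2.534 − 2.414| = 0.120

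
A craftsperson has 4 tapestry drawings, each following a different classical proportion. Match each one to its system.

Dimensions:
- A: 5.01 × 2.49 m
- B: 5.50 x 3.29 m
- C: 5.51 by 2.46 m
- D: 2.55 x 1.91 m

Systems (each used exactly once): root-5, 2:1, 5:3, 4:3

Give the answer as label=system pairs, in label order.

A = 5.01/2.49 ≈ 2.012 → 2:1 (2.000)
B = 5.50/3.29 ≈ 1.672 → 5:3 (1.667)
C = 5.51/2.46 ≈ 2.240 → root-5 (2.236)
D = 2.55/1.91 ≈ 1.335 → 4:3 (1.333)

A=2:1, B=5:3, C=root-5, D=4:3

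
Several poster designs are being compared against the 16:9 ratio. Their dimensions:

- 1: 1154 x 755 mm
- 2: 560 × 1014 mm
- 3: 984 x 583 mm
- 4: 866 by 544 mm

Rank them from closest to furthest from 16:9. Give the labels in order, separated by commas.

1: 1154/755 ≈ 1.528 → |1.528 − 1.778| = 0.250
2: 1014/560 ≈ 1.811 → |1.811 − 1.778| = 0.033
3: 984/583 ≈ 1.688 → |1.688 − 1.778| = 0.090
4: 866/544 ≈ 1.592 → |1.592 − 1.778| = 0.186

2, 3, 4, 1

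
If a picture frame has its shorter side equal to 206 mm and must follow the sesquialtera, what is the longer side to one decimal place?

309.0 mm

3:2 = 1.50000.
Longer side = 206 × 1.50000 ≈ 309.000 → 309.0 mm.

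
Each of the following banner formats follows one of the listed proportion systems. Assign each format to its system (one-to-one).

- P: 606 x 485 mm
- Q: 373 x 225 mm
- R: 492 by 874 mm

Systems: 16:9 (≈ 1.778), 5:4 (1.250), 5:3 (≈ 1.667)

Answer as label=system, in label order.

P=5:4, Q=5:3, R=16:9

P = 606/485 ≈ 1.249 → 5:4 (1.250)
Q = 373/225 ≈ 1.658 → 5:3 (1.667)
R = 874/492 ≈ 1.776 → 16:9 (1.778)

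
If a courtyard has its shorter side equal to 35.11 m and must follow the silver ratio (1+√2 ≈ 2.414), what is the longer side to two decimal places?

silver ratio ≈ 2.41421.
Longer side = 35.11 × 2.41421 ≈ 84.7629 → 84.76 m.

84.76 m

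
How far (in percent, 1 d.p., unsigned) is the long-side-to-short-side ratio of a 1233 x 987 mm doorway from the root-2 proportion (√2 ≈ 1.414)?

11.7%

Ratio = 1233 / 987 ≈ 1.2492.
Ideal root-2 ≈ 1.4142. |1.2492 − 1.4142| / 1.4142 ≈ 11.67% → 11.7%.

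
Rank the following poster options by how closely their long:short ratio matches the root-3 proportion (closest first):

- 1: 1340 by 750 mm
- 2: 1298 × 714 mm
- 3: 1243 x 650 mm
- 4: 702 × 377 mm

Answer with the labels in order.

1, 2, 4, 3

1: 1340/750 ≈ 1.787 → |1.787 − 1.732| = 0.055
2: 1298/714 ≈ 1.818 → |1.818 − 1.732| = 0.086
3: 1243/650 ≈ 1.912 → |1.912 − 1.732| = 0.180
4: 702/377 ≈ 1.862 → |1.862 − 1.732| = 0.130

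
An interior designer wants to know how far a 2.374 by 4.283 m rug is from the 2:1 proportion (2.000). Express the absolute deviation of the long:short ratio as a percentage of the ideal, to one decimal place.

9.8%

Ratio = 4.283 / 2.374 ≈ 1.8041.
Ideal 2:1 = 2.0000. |1.8041 − 2.0000| / 2.0000 ≈ 9.79% → 9.8%.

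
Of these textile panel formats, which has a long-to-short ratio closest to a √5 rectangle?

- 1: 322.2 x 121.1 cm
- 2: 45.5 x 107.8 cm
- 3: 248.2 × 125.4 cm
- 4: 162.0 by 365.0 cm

4

Target root-5 ≈ 2.236.
1: 2.661 (Δ0.425)  2: 2.369 (Δ0.133)  3: 1.979 (Δ0.257)  4: 2.253 (Δ0.017)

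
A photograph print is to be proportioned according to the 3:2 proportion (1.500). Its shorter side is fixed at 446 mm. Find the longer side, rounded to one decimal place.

669.0 mm

3:2 = 1.50000.
Longer side = 446 × 1.50000 ≈ 669.000 → 669.0 mm.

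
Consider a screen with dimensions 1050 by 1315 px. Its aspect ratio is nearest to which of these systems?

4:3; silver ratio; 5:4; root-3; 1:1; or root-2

1315/1050 ≈ 1.252. Nearest candidates are 5:4 (1.250, off by 0.002) and 4:3 (1.333, off by 0.081).

5:4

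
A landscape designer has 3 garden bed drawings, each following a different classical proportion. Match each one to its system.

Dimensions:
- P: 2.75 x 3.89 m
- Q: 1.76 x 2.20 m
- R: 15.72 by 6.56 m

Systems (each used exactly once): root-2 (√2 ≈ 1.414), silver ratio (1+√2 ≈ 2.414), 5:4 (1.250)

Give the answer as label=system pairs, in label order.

P = 3.89/2.75 ≈ 1.415 → root-2 (1.414)
Q = 2.20/1.76 ≈ 1.250 → 5:4 (1.250)
R = 15.72/6.56 ≈ 2.396 → silver ratio (2.414)

P=root-2, Q=5:4, R=silver ratio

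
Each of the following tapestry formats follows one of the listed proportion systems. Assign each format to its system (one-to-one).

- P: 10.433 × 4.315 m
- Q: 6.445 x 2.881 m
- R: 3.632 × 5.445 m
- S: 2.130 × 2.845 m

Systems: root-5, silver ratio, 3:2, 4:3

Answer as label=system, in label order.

P=silver ratio, Q=root-5, R=3:2, S=4:3

P = 10.433/4.315 ≈ 2.418 → silver ratio (2.414)
Q = 6.445/2.881 ≈ 2.237 → root-5 (2.236)
R = 5.445/3.632 ≈ 1.499 → 3:2 (1.500)
S = 2.845/2.130 ≈ 1.336 → 4:3 (1.333)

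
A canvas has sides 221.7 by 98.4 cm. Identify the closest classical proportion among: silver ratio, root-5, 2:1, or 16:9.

root-5

221.7/98.4 ≈ 2.253. Nearest candidates are root-5 (2.236, off by 0.017) and silver ratio (2.414, off by 0.161).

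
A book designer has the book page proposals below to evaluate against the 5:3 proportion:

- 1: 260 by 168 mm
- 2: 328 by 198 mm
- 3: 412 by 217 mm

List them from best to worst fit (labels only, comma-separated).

2, 1, 3

1: 260/168 ≈ 1.548 → |1.548 − 1.667| = 0.119
2: 328/198 ≈ 1.657 → |1.657 − 1.667| = 0.010
3: 412/217 ≈ 1.899 → |1.899 − 1.667| = 0.232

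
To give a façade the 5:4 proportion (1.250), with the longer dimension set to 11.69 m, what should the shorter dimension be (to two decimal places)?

5:4 = 1.25000.
Shorter side = 11.69 ÷ 1.25000 ≈ 9.3520 → 9.35 m.

9.35 m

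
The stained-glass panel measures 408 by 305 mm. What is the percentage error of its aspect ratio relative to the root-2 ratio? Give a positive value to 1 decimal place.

5.4%

Ratio = 408 / 305 ≈ 1.3377.
Ideal root-2 ≈ 1.4142. |1.3377 − 1.4142| / 1.4142 ≈ 5.41% → 5.4%.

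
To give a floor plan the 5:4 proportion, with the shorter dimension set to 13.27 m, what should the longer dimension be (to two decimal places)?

5:4 = 1.25000.
Longer side = 13.27 × 1.25000 ≈ 16.5875 → 16.59 m.

16.59 m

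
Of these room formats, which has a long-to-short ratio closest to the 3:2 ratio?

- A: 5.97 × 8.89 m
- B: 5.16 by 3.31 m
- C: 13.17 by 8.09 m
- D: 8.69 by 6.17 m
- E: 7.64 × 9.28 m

A

Target 3:2 ≈ 1.500.
A: 1.489 (Δ0.011)  B: 1.559 (Δ0.059)  C: 1.628 (Δ0.128)  D: 1.408 (Δ0.092)  E: 1.215 (Δ0.285)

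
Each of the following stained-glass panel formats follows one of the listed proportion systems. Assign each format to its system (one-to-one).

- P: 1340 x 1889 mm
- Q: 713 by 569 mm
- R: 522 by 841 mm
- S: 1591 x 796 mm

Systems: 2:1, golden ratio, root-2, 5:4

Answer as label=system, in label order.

P=root-2, Q=5:4, R=golden ratio, S=2:1

P = 1889/1340 ≈ 1.410 → root-2 (1.414)
Q = 713/569 ≈ 1.253 → 5:4 (1.250)
R = 841/522 ≈ 1.611 → golden ratio (1.618)
S = 1591/796 ≈ 1.999 → 2:1 (2.000)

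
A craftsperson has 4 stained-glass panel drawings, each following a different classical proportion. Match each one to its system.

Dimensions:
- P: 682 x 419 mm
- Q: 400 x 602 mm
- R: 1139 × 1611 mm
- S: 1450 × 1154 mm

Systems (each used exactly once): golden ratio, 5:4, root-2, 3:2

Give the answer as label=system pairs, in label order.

P=golden ratio, Q=3:2, R=root-2, S=5:4

Ratios: P ≈ 1.628; Q ≈ 1.505; R ≈ 1.414; S ≈ 1.256.
Targets: golden ratio ≈ 1.618; 5:4 ≈ 1.250; root-2 ≈ 1.414; 3:2 ≈ 1.500.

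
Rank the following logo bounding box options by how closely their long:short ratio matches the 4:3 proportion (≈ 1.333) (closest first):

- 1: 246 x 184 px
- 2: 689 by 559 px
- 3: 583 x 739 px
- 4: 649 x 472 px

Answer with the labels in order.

1, 4, 3, 2

Ratios: 1 = 246 / 184 ≈ 1.337; 2 = 689 / 559 ≈ 1.233; 3 = 739 / 583 ≈ 1.268; 4 = 649 / 472 ≈ 1.375.
|Δ from 1.333|: 1 0.004; 2 0.100; 3 0.065; 4 0.042.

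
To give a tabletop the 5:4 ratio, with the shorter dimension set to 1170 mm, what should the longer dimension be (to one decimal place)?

1462.5 mm

5:4 = 1.25000.
Longer side = 1170 × 1.25000 ≈ 1462.500 → 1462.5 mm.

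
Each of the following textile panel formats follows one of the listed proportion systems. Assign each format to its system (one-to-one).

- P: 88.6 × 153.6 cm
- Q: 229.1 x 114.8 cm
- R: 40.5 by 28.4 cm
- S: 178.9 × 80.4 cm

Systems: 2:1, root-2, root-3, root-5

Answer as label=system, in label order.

P=root-3, Q=2:1, R=root-2, S=root-5

P = 153.6/88.6 ≈ 1.734 → root-3 (1.732)
Q = 229.1/114.8 ≈ 1.996 → 2:1 (2.000)
R = 40.5/28.4 ≈ 1.426 → root-2 (1.414)
S = 178.9/80.4 ≈ 2.225 → root-5 (2.236)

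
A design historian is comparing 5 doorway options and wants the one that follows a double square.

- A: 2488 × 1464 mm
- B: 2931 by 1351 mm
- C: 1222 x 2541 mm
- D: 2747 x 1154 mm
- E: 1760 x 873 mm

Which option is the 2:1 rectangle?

Target 2:1 ≈ 2.000.
A: 1.699 (Δ0.301)  B: 2.170 (Δ0.170)  C: 2.079 (Δ0.079)  D: 2.380 (Δ0.380)  E: 2.016 (Δ0.016)

E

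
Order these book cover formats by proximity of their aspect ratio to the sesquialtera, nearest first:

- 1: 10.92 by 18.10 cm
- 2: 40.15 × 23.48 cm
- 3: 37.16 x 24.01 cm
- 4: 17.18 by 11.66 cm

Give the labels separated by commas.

4, 3, 1, 2

1: 18.10/10.92 ≈ 1.658 → |1.658 − 1.500| = 0.158
2: 40.15/23.48 ≈ 1.710 → |1.710 − 1.500| = 0.210
3: 37.16/24.01 ≈ 1.548 → |1.548 − 1.500| = 0.048
4: 17.18/11.66 ≈ 1.473 → |1.473 − 1.500| = 0.027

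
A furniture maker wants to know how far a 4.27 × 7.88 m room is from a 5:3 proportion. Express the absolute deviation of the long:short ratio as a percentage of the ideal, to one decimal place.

Ratio = 7.88 / 4.27 ≈ 1.8454.
Ideal 5:3 ≈ 1.6667. |1.8454 − 1.6667| / 1.6667 ≈ 10.72% → 10.7%.

10.7%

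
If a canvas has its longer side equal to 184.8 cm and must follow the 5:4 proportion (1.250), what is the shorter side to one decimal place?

147.8 cm

5:4 = 1.25000.
Shorter side = 184.8 ÷ 1.25000 ≈ 147.840 → 147.8 cm.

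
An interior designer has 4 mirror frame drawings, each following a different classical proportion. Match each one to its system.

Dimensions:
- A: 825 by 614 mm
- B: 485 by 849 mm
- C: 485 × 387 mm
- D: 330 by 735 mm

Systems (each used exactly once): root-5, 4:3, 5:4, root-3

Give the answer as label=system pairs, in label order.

A=4:3, B=root-3, C=5:4, D=root-5

Ratios: A ≈ 1.344; B ≈ 1.751; C ≈ 1.253; D ≈ 2.227.
Targets: root-5 ≈ 2.236; 4:3 ≈ 1.333; 5:4 ≈ 1.250; root-3 ≈ 1.732.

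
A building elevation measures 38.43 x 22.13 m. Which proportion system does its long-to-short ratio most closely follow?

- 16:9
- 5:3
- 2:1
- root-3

38.43/22.13 ≈ 1.737. Nearest candidates are root-3 (1.732, off by 0.005) and 16:9 (1.778, off by 0.041).

root-3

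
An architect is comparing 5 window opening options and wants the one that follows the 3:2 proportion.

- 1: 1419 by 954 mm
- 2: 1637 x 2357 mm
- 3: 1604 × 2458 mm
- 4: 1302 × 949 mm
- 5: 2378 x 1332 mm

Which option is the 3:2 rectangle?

Target 3:2 ≈ 1.500.
1: 1.487 (Δ0.013)  2: 1.440 (Δ0.060)  3: 1.532 (Δ0.032)  4: 1.372 (Δ0.128)  5: 1.785 (Δ0.285)

1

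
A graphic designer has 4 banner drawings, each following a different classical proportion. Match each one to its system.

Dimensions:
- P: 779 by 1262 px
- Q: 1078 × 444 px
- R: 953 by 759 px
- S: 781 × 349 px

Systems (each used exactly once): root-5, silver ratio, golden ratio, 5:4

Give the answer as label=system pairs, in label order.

P=golden ratio, Q=silver ratio, R=5:4, S=root-5

Ratios: P ≈ 1.620; Q ≈ 2.428; R ≈ 1.256; S ≈ 2.238.
Targets: root-5 ≈ 2.236; silver ratio ≈ 2.414; golden ratio ≈ 1.618; 5:4 ≈ 1.250.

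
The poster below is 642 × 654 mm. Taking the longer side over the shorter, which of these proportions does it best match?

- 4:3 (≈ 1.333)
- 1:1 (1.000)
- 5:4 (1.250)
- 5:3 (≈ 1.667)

654/642 ≈ 1.019. Nearest candidates are 1:1 (1.000, off by 0.019) and 5:4 (1.250, off by 0.231).

1:1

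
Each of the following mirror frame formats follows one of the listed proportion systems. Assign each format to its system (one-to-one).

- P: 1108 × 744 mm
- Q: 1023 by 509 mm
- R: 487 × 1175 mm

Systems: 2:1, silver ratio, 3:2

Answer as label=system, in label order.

P=3:2, Q=2:1, R=silver ratio

P = 1108/744 ≈ 1.489 → 3:2 (1.500)
Q = 1023/509 ≈ 2.010 → 2:1 (2.000)
R = 1175/487 ≈ 2.413 → silver ratio (2.414)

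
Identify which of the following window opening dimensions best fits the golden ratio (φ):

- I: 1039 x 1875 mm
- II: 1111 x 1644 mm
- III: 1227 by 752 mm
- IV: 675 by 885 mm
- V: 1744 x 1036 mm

III

Ratios (long/short): I ≈ 1.805; II ≈ 1.480; III ≈ 1.632; IV ≈ 1.311; V ≈ 1.683.
golden ratio ≈ 1.618; option III is nearest (Δ 0.014).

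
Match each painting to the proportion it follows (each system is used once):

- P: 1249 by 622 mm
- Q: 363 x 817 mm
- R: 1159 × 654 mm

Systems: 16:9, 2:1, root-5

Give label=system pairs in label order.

P = 1249/622 ≈ 2.008 → 2:1 (2.000)
Q = 817/363 ≈ 2.251 → root-5 (2.236)
R = 1159/654 ≈ 1.772 → 16:9 (1.778)

P=2:1, Q=root-5, R=16:9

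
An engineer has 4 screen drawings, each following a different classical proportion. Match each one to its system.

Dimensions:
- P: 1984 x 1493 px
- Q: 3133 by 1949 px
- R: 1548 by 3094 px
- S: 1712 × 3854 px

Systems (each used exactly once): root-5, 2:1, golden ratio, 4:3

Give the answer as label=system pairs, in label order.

P=4:3, Q=golden ratio, R=2:1, S=root-5

Ratios: P ≈ 1.329; Q ≈ 1.607; R ≈ 1.999; S ≈ 2.251.
Targets: root-5 ≈ 2.236; 2:1 ≈ 2.000; golden ratio ≈ 1.618; 4:3 ≈ 1.333.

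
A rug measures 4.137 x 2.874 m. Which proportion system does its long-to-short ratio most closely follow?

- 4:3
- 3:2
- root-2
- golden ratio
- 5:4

Ratio = 4.137 / 2.874 ≈ 1.439.
Distances: 4:3 1.333 (Δ 0.106); 3:2 1.500 (Δ 0.061); root-2 1.414 (Δ 0.025); golden ratio 1.618 (Δ 0.179); 5:4 1.250 (Δ 0.189).

root-2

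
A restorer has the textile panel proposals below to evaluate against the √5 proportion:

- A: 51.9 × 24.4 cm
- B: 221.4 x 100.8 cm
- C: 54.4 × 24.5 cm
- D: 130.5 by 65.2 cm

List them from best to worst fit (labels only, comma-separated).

C, B, A, D

A: 51.9/24.4 ≈ 2.127 → |2.127 − 2.236| = 0.109
B: 221.4/100.8 ≈ 2.196 → |2.196 − 2.236| = 0.040
C: 54.4/24.5 ≈ 2.220 → |2.220 − 2.236| = 0.016
D: 130.5/65.2 ≈ 2.002 → |2.002 − 2.236| = 0.234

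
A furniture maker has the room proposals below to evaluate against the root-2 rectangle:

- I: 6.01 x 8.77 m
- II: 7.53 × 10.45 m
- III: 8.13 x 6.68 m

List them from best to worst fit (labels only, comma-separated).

II, I, III

I: 8.77/6.01 ≈ 1.459 → |1.459 − 1.414| = 0.045
II: 10.45/7.53 ≈ 1.388 → |1.388 − 1.414| = 0.026
III: 8.13/6.68 ≈ 1.217 → |1.217 − 1.414| = 0.197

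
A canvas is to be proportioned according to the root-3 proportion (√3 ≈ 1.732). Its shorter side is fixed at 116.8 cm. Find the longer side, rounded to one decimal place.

202.3 cm

root-3 ≈ 1.73205.
Longer side = 116.8 × 1.73205 ≈ 202.303 → 202.3 cm.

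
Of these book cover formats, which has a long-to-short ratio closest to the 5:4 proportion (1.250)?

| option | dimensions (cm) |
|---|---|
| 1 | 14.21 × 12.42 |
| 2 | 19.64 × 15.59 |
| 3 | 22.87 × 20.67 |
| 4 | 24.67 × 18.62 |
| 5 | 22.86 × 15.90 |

Target 5:4 ≈ 1.250.
1: 1.144 (Δ0.106)  2: 1.260 (Δ0.010)  3: 1.106 (Δ0.144)  4: 1.325 (Δ0.075)  5: 1.438 (Δ0.188)

2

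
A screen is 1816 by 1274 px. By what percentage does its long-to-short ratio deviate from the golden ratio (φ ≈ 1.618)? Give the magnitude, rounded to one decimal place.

Ratio = 1816 / 1274 ≈ 1.4254.
Ideal golden ratio ≈ 1.6180. |1.4254 − 1.6180| / 1.6180 ≈ 11.90% → 11.9%.

11.9%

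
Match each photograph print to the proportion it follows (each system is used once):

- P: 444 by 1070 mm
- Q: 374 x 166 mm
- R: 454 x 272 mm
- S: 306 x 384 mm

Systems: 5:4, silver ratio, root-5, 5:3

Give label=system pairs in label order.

P=silver ratio, Q=root-5, R=5:3, S=5:4

Ratios: P ≈ 2.410; Q ≈ 2.253; R ≈ 1.669; S ≈ 1.255.
Targets: 5:4 ≈ 1.250; silver ratio ≈ 2.414; root-5 ≈ 2.236; 5:3 ≈ 1.667.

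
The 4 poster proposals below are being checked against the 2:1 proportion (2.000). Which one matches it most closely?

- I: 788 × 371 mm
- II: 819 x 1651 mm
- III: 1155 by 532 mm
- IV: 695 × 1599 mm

Target 2:1 ≈ 2.000.
I: 2.124 (Δ0.124)  II: 2.016 (Δ0.016)  III: 2.171 (Δ0.171)  IV: 2.301 (Δ0.301)

II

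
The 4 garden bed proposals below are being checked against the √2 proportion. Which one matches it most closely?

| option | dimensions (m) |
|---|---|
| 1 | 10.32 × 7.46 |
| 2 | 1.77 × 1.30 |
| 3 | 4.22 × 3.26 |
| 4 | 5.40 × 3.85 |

4

Target root-2 ≈ 1.414.
1: 1.383 (Δ0.031)  2: 1.362 (Δ0.052)  3: 1.294 (Δ0.120)  4: 1.403 (Δ0.011)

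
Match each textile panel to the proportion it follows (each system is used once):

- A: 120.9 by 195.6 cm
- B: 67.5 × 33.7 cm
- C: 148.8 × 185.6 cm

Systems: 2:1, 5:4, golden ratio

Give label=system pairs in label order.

A = 195.6/120.9 ≈ 1.618 → golden ratio (1.618)
B = 67.5/33.7 ≈ 2.003 → 2:1 (2.000)
C = 185.6/148.8 ≈ 1.247 → 5:4 (1.250)

A=golden ratio, B=2:1, C=5:4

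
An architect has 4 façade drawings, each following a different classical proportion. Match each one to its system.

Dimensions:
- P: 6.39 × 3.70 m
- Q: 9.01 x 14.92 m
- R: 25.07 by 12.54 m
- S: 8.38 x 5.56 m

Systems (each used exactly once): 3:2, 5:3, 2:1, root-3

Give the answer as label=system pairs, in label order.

Ratios: P ≈ 1.727; Q ≈ 1.656; R ≈ 1.999; S ≈ 1.507.
Targets: 3:2 ≈ 1.500; 5:3 ≈ 1.667; 2:1 ≈ 2.000; root-3 ≈ 1.732.

P=root-3, Q=5:3, R=2:1, S=3:2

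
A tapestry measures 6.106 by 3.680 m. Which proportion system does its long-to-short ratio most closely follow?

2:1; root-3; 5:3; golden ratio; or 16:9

5:3

Ratio = 6.106 / 3.680 ≈ 1.659.
Distances: 2:1 2.000 (Δ 0.341); root-3 1.732 (Δ 0.073); 5:3 1.667 (Δ 0.008); golden ratio 1.618 (Δ 0.041); 16:9 1.778 (Δ 0.119).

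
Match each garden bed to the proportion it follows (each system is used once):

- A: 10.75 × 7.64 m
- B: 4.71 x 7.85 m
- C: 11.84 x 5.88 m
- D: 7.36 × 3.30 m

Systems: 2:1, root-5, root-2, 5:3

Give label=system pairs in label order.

A = 10.75/7.64 ≈ 1.407 → root-2 (1.414)
B = 7.85/4.71 ≈ 1.667 → 5:3 (1.667)
C = 11.84/5.88 ≈ 2.014 → 2:1 (2.000)
D = 7.36/3.30 ≈ 2.230 → root-5 (2.236)

A=root-2, B=5:3, C=2:1, D=root-5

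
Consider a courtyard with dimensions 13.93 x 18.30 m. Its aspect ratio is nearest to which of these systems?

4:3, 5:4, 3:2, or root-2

18.30/13.93 ≈ 1.314. Nearest candidates are 4:3 (1.333, off by 0.019) and 5:4 (1.250, off by 0.064).

4:3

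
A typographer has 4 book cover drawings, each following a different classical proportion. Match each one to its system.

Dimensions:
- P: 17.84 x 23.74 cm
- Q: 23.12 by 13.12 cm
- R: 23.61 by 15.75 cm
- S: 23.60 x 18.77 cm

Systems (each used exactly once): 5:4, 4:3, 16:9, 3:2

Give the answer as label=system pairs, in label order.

P=4:3, Q=16:9, R=3:2, S=5:4

P = 23.74/17.84 ≈ 1.331 → 4:3 (1.333)
Q = 23.12/13.12 ≈ 1.762 → 16:9 (1.778)
R = 23.61/15.75 ≈ 1.499 → 3:2 (1.500)
S = 23.60/18.77 ≈ 1.257 → 5:4 (1.250)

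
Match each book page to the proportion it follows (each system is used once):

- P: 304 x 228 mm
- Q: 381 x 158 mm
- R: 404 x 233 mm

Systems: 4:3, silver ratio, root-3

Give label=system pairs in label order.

P = 304/228 ≈ 1.333 → 4:3 (1.333)
Q = 381/158 ≈ 2.411 → silver ratio (2.414)
R = 404/233 ≈ 1.734 → root-3 (1.732)

P=4:3, Q=silver ratio, R=root-3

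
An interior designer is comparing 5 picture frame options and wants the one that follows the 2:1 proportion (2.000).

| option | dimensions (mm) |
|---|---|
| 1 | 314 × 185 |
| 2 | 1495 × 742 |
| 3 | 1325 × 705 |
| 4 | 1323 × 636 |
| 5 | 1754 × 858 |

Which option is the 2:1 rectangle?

Ratios (long/short): 1 ≈ 1.697; 2 ≈ 2.015; 3 ≈ 1.879; 4 ≈ 2.080; 5 ≈ 2.044.
2:1 ≈ 2.000; option 2 is nearest (Δ 0.015).

2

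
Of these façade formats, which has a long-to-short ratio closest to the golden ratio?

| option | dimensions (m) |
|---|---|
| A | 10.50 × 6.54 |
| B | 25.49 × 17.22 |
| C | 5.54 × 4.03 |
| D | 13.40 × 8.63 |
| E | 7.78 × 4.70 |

Ratios (long/short): A ≈ 1.606; B ≈ 1.480; C ≈ 1.375; D ≈ 1.553; E ≈ 1.655.
golden ratio ≈ 1.618; option A is nearest (Δ 0.012).

A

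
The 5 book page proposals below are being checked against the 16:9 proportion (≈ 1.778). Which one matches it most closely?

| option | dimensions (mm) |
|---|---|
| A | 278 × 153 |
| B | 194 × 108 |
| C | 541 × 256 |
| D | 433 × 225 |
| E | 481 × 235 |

B

Target 16:9 ≈ 1.778.
A: 1.817 (Δ0.039)  B: 1.796 (Δ0.018)  C: 2.113 (Δ0.335)  D: 1.924 (Δ0.146)  E: 2.047 (Δ0.269)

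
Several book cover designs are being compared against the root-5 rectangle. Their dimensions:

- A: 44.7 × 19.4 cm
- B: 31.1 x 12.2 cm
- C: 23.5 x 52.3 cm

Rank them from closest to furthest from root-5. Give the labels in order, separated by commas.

Ratios: A = 44.7 / 19.4 ≈ 2.304; B = 31.1 / 12.2 ≈ 2.549; C = 52.3 / 23.5 ≈ 2.226.
|Δ from 2.236|: A 0.068; B 0.313; C 0.010.

C, A, B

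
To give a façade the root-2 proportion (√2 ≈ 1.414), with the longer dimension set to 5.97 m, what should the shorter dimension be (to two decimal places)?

4.22 m

root-2 ≈ 1.41421.
Shorter side = 5.97 ÷ 1.41421 ≈ 4.2214 → 4.22 m.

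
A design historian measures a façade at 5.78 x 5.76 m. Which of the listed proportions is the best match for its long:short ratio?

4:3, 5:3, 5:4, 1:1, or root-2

Ratio = 5.78 / 5.76 ≈ 1.003.
Distances: 4:3 1.333 (Δ 0.330); 5:3 1.667 (Δ 0.664); 5:4 1.250 (Δ 0.247); 1:1 1.000 (Δ 0.003); root-2 1.414 (Δ 0.411).

1:1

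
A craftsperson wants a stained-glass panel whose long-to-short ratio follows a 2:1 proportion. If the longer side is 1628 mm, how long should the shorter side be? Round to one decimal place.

2:1 = 2.00000.
Shorter side = 1628 ÷ 2.00000 ≈ 814.000 → 814.0 mm.

814.0 mm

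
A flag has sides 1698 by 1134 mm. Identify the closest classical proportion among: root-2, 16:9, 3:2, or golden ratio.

1698/1134 ≈ 1.497. Nearest candidates are 3:2 (1.500, off by 0.003) and root-2 (1.414, off by 0.083).

3:2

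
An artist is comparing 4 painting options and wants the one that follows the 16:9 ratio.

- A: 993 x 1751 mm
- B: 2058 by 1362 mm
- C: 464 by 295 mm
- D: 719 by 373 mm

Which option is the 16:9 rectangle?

Ratios (long/short): A ≈ 1.763; B ≈ 1.511; C ≈ 1.573; D ≈ 1.928.
16:9 ≈ 1.778; option A is nearest (Δ 0.015).

A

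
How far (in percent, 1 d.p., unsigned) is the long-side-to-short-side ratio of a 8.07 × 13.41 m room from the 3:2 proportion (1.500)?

10.8%

Ratio = 13.41 / 8.07 ≈ 1.6617.
Ideal 3:2 = 1.5000. |1.6617 − 1.5000| / 1.5000 ≈ 10.78% → 10.8%.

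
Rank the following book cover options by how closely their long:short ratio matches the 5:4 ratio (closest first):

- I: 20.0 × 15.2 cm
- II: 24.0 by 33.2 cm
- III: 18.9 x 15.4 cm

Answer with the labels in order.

III, I, II

Ratios: I = 20.0 / 15.2 ≈ 1.316; II = 33.2 / 24.0 ≈ 1.383; III = 18.9 / 15.4 ≈ 1.227.
|Δ from 1.250|: I 0.066; II 0.133; III 0.023.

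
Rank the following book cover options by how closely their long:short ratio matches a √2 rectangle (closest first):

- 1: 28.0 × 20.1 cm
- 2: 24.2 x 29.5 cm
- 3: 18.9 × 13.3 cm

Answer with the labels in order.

3, 1, 2

Ratios: 1 = 28.0 / 20.1 ≈ 1.393; 2 = 29.5 / 24.2 ≈ 1.219; 3 = 18.9 / 13.3 ≈ 1.421.
|Δ from 1.414|: 1 0.021; 2 0.195; 3 0.007.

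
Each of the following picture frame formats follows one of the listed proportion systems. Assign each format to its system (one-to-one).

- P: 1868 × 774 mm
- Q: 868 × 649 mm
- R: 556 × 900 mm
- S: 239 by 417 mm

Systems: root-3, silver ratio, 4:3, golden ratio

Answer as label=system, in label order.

P = 1868/774 ≈ 2.413 → silver ratio (2.414)
Q = 868/649 ≈ 1.337 → 4:3 (1.333)
R = 900/556 ≈ 1.619 → golden ratio (1.618)
S = 417/239 ≈ 1.745 → root-3 (1.732)

P=silver ratio, Q=4:3, R=golden ratio, S=root-3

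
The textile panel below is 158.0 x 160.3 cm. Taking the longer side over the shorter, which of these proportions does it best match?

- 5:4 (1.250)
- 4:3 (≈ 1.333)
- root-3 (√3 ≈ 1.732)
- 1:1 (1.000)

160.3/158.0 ≈ 1.015. Nearest candidates are 1:1 (1.000, off by 0.015) and 5:4 (1.250, off by 0.235).

1:1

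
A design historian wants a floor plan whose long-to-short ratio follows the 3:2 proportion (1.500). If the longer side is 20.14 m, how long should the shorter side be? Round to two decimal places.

3:2 = 1.50000.
Shorter side = 20.14 ÷ 1.50000 ≈ 13.4267 → 13.43 m.

13.43 m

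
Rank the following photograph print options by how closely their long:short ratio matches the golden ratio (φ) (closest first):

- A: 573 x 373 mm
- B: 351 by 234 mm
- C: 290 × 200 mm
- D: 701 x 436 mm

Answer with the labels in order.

Ratios: A = 573 / 373 ≈ 1.536; B = 351 / 234 ≈ 1.500; C = 290 / 200 ≈ 1.450; D = 701 / 436 ≈ 1.608.
|Δ from 1.618|: A 0.082; B 0.118; C 0.168; D 0.010.

D, A, B, C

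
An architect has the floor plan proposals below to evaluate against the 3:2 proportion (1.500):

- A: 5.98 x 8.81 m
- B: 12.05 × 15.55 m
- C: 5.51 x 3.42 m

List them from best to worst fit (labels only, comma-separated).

A: 8.81/5.98 ≈ 1.473 → |1.473 − 1.500| = 0.027
B: 15.55/12.05 ≈ 1.290 → |1.290 − 1.500| = 0.210
C: 5.51/3.42 ≈ 1.611 → |1.611 − 1.500| = 0.111

A, C, B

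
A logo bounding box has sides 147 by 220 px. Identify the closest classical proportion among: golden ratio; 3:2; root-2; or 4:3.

3:2

Ratio = 220 / 147 ≈ 1.497.
Distances: golden ratio 1.618 (Δ 0.121); 3:2 1.500 (Δ 0.003); root-2 1.414 (Δ 0.083); 4:3 1.333 (Δ 0.164).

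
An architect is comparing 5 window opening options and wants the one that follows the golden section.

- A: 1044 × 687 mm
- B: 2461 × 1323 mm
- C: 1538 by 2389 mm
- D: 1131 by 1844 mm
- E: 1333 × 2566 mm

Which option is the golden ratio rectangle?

D

Ratios (long/short): A ≈ 1.520; B ≈ 1.860; C ≈ 1.553; D ≈ 1.630; E ≈ 1.925.
golden ratio ≈ 1.618; option D is nearest (Δ 0.012).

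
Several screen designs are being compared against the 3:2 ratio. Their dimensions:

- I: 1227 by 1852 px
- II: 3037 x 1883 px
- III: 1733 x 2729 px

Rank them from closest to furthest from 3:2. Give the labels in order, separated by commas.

I, III, II

I: 1852/1227 ≈ 1.509 → |1.509 − 1.500| = 0.009
II: 3037/1883 ≈ 1.613 → |1.613 − 1.500| = 0.113
III: 2729/1733 ≈ 1.575 → |1.575 − 1.500| = 0.075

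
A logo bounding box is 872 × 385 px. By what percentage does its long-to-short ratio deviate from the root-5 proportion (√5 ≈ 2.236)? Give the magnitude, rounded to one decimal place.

Ratio = 872 / 385 ≈ 2.2649.
Ideal root-5 ≈ 2.2361. |2.2649 − 2.2361| / 2.2361 ≈ 1.29% → 1.3%.

1.3%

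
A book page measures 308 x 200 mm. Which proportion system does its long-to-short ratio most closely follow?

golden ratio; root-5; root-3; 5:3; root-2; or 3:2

3:2

308/200 ≈ 1.540. Nearest candidates are 3:2 (1.500, off by 0.040) and golden ratio (1.618, off by 0.078).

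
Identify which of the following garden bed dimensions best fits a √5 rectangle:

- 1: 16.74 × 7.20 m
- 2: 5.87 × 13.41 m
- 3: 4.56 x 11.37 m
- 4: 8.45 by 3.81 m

Target root-5 ≈ 2.236.
1: 2.325 (Δ0.089)  2: 2.284 (Δ0.048)  3: 2.493 (Δ0.257)  4: 2.218 (Δ0.018)

4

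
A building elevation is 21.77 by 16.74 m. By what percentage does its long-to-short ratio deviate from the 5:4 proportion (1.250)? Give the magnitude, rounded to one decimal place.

4.0%

Ratio = 21.77 / 16.74 ≈ 1.3005.
Ideal 5:4 = 1.2500. |1.3005 − 1.2500| / 1.2500 ≈ 4.04% → 4.0%.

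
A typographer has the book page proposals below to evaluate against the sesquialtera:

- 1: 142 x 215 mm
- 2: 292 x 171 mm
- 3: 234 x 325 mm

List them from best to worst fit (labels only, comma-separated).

1, 3, 2

1: 215/142 ≈ 1.514 → |1.514 − 1.500| = 0.014
2: 292/171 ≈ 1.708 → |1.708 − 1.500| = 0.208
3: 325/234 ≈ 1.389 → |1.389 − 1.500| = 0.111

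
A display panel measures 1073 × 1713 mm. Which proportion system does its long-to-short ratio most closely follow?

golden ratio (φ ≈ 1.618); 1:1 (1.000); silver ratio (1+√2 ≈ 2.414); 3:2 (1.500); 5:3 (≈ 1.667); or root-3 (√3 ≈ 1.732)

Ratio = 1713 / 1073 ≈ 1.596.
Distances: golden ratio 1.618 (Δ 0.022); 1:1 1.000 (Δ 0.596); silver ratio 2.414 (Δ 0.818); 3:2 1.500 (Δ 0.096); 5:3 1.667 (Δ 0.071); root-3 1.732 (Δ 0.136).

golden ratio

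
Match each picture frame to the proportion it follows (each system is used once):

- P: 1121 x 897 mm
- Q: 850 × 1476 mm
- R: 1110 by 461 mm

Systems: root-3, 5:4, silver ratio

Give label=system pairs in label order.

P=5:4, Q=root-3, R=silver ratio

P = 1121/897 ≈ 1.250 → 5:4 (1.250)
Q = 1476/850 ≈ 1.736 → root-3 (1.732)
R = 1110/461 ≈ 2.408 → silver ratio (2.414)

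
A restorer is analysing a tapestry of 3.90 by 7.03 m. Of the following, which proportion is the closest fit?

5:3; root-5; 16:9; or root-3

Ratio = 7.03 / 3.90 ≈ 1.803.
Distances: 5:3 1.667 (Δ 0.136); root-5 2.236 (Δ 0.433); 16:9 1.778 (Δ 0.025); root-3 1.732 (Δ 0.071).

16:9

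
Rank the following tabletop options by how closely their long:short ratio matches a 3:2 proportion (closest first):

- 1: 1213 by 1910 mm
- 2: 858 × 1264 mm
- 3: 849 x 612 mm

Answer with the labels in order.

1: 1910/1213 ≈ 1.575 → |1.575 − 1.500| = 0.075
2: 1264/858 ≈ 1.473 → |1.473 − 1.500| = 0.027
3: 849/612 ≈ 1.387 → |1.387 − 1.500| = 0.113

2, 1, 3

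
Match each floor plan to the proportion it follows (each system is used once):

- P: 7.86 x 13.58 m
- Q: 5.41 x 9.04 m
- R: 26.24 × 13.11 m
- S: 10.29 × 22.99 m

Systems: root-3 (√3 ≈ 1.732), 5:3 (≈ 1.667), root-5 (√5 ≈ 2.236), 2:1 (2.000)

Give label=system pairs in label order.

Ratios: P ≈ 1.728; Q ≈ 1.671; R ≈ 2.002; S ≈ 2.234.
Targets: root-3 ≈ 1.732; 5:3 ≈ 1.667; root-5 ≈ 2.236; 2:1 ≈ 2.000.

P=root-3, Q=5:3, R=2:1, S=root-5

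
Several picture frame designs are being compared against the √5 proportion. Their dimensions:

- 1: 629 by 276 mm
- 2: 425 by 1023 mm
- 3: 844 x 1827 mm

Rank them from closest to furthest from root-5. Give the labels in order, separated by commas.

1: 629/276 ≈ 2.279 → |2.279 − 2.236| = 0.043
2: 1023/425 ≈ 2.407 → |2.407 − 2.236| = 0.171
3: 1827/844 ≈ 2.165 → |2.165 − 2.236| = 0.071

1, 3, 2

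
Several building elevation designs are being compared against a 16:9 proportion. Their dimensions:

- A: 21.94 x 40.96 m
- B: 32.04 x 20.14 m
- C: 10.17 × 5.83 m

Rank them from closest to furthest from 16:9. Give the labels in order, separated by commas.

C, A, B

Ratios: A = 40.96 / 21.94 ≈ 1.867; B = 32.04 / 20.14 ≈ 1.591; C = 10.17 / 5.83 ≈ 1.744.
|Δ from 1.778|: A 0.089; B 0.187; C 0.034.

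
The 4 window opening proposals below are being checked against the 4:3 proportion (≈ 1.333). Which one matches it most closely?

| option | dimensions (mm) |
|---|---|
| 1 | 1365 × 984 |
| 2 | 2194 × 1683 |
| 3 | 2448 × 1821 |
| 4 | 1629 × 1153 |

3

Target 4:3 ≈ 1.333.
1: 1.387 (Δ0.054)  2: 1.304 (Δ0.029)  3: 1.344 (Δ0.011)  4: 1.413 (Δ0.080)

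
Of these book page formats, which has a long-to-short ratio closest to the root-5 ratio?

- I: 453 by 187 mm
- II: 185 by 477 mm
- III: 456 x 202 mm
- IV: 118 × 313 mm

Ratios (long/short): I ≈ 2.422; II ≈ 2.578; III ≈ 2.257; IV ≈ 2.653.
root-5 ≈ 2.236; option III is nearest (Δ 0.021).

III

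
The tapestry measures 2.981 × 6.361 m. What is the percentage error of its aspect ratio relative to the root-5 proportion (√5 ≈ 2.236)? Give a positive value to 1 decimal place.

Ratio = 6.361 / 2.981 ≈ 2.1338.
Ideal root-5 ≈ 2.2361. |2.1338 − 2.2361| / 2.2361 ≈ 4.57% → 4.6%.

4.6%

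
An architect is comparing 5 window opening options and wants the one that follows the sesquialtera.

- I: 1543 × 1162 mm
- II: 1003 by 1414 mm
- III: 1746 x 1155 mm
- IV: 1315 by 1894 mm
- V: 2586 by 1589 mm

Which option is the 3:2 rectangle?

III

Target 3:2 ≈ 1.500.
I: 1.328 (Δ0.172)  II: 1.410 (Δ0.090)  III: 1.512 (Δ0.012)  IV: 1.440 (Δ0.060)  V: 1.627 (Δ0.127)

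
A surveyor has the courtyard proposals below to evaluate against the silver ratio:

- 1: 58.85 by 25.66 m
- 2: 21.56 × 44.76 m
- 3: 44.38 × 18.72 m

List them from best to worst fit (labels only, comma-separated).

1: 58.85/25.66 ≈ 2.293 → |2.293 − 2.414| = 0.121
2: 44.76/21.56 ≈ 2.076 → |2.076 − 2.414| = 0.338
3: 44.38/18.72 ≈ 2.371 → |2.371 − 2.414| = 0.043

3, 1, 2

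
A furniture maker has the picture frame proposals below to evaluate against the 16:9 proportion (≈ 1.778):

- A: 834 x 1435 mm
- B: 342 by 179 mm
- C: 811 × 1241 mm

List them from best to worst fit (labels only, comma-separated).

Ratios: A = 1435 / 834 ≈ 1.721; B = 342 / 179 ≈ 1.911; C = 1241 / 811 ≈ 1.530.
|Δ from 1.778|: A 0.057; B 0.133; C 0.248.

A, B, C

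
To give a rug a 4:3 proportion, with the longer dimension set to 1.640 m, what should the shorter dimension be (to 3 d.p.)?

4:3 ≈ 1.33333.
Shorter side = 1.640 ÷ 1.33333 ≈ 1.23000 → 1.230 m.

1.230 m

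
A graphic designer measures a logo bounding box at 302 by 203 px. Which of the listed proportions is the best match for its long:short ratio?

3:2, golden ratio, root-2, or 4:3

Ratio = 302 / 203 ≈ 1.488.
Distances: 3:2 1.500 (Δ 0.012); golden ratio 1.618 (Δ 0.130); root-2 1.414 (Δ 0.074); 4:3 1.333 (Δ 0.155).

3:2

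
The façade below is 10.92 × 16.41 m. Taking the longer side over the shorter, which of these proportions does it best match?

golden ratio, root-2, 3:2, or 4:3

Ratio = 16.41 / 10.92 ≈ 1.503.
Distances: golden ratio 1.618 (Δ 0.115); root-2 1.414 (Δ 0.089); 3:2 1.500 (Δ 0.003); 4:3 1.333 (Δ 0.170).

3:2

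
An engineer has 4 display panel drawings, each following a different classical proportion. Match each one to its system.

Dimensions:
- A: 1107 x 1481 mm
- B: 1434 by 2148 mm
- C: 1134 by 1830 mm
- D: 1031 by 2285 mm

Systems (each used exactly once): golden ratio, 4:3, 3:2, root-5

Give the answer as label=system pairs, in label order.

A=4:3, B=3:2, C=golden ratio, D=root-5

Ratios: A ≈ 1.338; B ≈ 1.498; C ≈ 1.614; D ≈ 2.216.
Targets: golden ratio ≈ 1.618; 4:3 ≈ 1.333; 3:2 ≈ 1.500; root-5 ≈ 2.236.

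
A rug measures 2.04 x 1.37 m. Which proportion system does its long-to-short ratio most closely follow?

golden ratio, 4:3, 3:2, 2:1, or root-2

2.04/1.37 ≈ 1.489. Nearest candidates are 3:2 (1.500, off by 0.011) and root-2 (1.414, off by 0.075).

3:2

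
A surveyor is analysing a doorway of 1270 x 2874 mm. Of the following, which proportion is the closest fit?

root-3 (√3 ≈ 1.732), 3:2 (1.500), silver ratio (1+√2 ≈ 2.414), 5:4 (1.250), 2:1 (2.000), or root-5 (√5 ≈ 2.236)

2874/1270 ≈ 2.263. Nearest candidates are root-5 (2.236, off by 0.027) and silver ratio (2.414, off by 0.151).

root-5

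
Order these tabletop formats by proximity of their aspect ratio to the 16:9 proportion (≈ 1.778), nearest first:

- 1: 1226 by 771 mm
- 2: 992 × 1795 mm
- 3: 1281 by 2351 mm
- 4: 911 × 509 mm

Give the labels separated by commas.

Ratios: 1 = 1226 / 771 ≈ 1.590; 2 = 1795 / 992 ≈ 1.809; 3 = 2351 / 1281 ≈ 1.835; 4 = 911 / 509 ≈ 1.790.
|Δ from 1.778|: 1 0.188; 2 0.031; 3 0.057; 4 0.012.

4, 2, 3, 1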